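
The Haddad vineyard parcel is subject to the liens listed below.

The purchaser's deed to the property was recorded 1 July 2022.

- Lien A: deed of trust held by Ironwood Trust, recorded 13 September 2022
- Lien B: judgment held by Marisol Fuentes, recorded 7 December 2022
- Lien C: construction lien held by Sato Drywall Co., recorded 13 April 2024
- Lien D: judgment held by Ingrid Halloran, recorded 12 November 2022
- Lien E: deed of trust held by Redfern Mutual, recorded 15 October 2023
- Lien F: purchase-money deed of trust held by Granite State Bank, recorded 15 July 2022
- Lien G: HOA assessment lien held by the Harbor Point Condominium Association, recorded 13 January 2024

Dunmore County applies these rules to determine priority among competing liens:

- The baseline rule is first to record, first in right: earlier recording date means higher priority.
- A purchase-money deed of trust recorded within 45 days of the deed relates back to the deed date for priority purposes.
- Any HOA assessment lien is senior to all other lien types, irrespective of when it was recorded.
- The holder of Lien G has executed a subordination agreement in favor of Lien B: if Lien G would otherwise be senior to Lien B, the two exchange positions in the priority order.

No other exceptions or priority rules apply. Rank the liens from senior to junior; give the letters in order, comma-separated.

B, F, A, D, G, E, C

Effective dates after the stated exceptions: F's effective date is the deed date, 1 July 2022.
G, as an HOA assessment lien, has superpriority and ranks first.
Remaining liens by effective date: F (1 July 2022), A (13 September 2022), D (12 November 2022), B (7 December 2022), E (15 October 2023), C (13 April 2024).
The subordination applies — G was senior to B — so G and B swap.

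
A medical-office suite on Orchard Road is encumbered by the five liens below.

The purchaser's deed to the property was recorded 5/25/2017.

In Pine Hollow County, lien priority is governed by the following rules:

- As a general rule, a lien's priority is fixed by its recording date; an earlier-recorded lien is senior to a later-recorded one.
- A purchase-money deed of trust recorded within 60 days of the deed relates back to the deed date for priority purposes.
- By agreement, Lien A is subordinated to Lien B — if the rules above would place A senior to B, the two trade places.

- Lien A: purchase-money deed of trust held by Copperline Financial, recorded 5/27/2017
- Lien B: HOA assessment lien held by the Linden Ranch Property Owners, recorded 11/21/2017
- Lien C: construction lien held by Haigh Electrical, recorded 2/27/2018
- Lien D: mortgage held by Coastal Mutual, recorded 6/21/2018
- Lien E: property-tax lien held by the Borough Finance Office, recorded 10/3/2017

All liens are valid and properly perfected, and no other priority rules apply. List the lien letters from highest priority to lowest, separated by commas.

First, effective dates: A's effective date is the deed date, 5/25/2017.
Ordering by effective date: A (5/25/2017), E (10/3/2017), B (11/21/2017), C (2/27/2018), D (6/21/2018).
A is senior to B before the subordination, so the two trade places.

B, E, A, C, D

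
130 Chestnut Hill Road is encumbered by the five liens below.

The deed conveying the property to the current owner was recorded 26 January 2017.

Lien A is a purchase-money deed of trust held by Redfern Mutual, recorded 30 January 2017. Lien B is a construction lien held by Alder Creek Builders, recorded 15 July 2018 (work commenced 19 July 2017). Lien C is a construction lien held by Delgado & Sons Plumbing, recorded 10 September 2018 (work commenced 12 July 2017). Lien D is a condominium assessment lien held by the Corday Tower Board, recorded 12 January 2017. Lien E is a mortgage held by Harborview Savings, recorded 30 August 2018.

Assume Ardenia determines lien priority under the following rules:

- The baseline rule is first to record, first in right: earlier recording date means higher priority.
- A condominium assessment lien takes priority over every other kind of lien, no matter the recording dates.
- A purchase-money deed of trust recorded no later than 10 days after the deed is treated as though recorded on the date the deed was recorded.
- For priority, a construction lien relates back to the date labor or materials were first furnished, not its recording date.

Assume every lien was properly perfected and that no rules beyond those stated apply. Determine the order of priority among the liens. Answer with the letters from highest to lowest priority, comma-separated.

D, A, C, B, E

Adjusting effective dates: A relates back to the deed date 26 January 2017; B is treated as recorded 19 July 2017, the work-commencement date; C's effective date is 12 July 2017, when work began.
D, as a condominium assessment lien, has superpriority and ranks first.
The other liens, earliest effective date first: A (26 January 2017), C (12 July 2017), B (19 July 2017), E (30 August 2018).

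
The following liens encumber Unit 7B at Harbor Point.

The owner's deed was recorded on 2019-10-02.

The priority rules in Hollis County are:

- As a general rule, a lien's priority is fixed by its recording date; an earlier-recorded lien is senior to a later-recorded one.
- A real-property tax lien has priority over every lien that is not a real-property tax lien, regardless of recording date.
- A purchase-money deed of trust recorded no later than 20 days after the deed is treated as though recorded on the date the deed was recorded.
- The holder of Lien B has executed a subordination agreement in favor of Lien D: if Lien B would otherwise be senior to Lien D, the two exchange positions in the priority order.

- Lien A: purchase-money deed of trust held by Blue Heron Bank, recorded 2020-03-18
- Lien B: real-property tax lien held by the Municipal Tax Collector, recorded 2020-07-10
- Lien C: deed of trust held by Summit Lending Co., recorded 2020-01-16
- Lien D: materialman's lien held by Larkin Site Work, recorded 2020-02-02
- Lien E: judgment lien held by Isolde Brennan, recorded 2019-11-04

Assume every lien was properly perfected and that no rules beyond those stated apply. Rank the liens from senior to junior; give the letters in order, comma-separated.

D, E, C, B, A

First, effective dates: A was recorded 168 days after the deed — beyond 20 days — so no relation-back applies.
As a real-property tax lien, B is senior to every other lien.
Remaining liens by effective date: E (2019-11-04), C (2020-01-16), D (2020-02-02), A (2020-03-18).
Because B would otherwise rank above D, the subordination swaps them.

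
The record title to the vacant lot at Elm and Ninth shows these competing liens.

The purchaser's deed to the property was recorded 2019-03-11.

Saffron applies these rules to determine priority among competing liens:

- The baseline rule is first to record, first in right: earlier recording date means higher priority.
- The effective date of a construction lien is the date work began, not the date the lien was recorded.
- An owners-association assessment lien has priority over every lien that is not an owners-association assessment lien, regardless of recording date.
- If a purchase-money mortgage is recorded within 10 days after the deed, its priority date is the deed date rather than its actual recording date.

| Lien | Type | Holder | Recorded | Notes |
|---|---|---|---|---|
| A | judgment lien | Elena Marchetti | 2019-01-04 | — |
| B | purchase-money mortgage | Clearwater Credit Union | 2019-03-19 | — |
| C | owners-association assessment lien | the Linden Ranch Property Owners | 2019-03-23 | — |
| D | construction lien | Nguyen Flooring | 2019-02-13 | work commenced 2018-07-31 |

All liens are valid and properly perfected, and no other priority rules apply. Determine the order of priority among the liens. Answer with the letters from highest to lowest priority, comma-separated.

Effective dates: B relates back to the deed date 2019-03-11; D is treated as recorded 2018-07-31, the work-commencement date.
C, as an owners-association assessment lien, has superpriority and ranks first.
The other liens, earliest effective date first: D (2018-07-31), A (2019-01-04), B (2019-03-11).

C, D, A, B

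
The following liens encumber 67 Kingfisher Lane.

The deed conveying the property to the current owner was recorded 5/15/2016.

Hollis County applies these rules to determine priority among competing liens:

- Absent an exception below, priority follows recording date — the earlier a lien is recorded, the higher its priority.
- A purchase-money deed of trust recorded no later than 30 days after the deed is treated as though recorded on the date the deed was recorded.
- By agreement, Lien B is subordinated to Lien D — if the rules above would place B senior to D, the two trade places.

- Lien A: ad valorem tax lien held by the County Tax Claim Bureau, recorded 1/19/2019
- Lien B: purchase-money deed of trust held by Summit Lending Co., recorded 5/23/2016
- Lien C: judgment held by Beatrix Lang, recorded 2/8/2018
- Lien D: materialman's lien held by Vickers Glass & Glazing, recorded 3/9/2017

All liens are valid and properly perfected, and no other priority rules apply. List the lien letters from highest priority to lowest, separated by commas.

D, B, C, A

Effective dates: B was recorded within the 30-day window, so its effective date is the deed date 5/15/2016.
Sorted by effective date: B (5/15/2016), D (3/9/2017), C (2/8/2018), A (1/19/2019).
The subordination applies — B was senior to D — so B and D swap.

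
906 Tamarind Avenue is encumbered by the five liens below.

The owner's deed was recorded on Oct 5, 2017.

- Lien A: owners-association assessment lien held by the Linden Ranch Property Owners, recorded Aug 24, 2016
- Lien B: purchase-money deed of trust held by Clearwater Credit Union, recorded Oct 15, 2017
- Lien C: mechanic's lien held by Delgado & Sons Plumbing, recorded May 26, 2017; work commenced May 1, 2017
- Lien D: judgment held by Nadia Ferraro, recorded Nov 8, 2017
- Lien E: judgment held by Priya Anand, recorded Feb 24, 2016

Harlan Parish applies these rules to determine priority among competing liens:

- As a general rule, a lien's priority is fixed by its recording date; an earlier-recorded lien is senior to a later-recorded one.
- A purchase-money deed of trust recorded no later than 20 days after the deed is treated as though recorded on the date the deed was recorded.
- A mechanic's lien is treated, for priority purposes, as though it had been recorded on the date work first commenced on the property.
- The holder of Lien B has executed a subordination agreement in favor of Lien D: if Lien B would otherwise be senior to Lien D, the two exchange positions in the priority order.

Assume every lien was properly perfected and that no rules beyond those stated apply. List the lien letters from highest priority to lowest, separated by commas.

E, A, C, D, B

Adjusting effective dates: B relates back to the deed date Oct 5, 2017; C's effective date is May 1, 2017, when work began.
By effective date: E (Feb 24, 2016), A (Aug 24, 2016), C (May 1, 2017), B (Oct 5, 2017), D (Nov 8, 2017).
B would otherwise be senior to D, so under the subordination agreement B and D exchange positions.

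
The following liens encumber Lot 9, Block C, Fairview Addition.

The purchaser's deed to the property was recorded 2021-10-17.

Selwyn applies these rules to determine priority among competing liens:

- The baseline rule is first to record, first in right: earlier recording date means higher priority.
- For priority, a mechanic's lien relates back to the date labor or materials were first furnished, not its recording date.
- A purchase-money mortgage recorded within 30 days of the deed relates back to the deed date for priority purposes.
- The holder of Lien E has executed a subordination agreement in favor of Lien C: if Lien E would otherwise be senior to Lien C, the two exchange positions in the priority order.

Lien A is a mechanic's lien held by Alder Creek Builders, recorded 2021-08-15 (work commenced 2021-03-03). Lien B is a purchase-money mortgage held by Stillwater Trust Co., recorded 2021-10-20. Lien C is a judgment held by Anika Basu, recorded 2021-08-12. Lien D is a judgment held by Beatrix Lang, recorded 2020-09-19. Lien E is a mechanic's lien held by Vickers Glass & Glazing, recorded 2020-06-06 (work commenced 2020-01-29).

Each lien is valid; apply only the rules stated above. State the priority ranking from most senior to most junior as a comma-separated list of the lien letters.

First, effective dates: A relates back to 2021-03-03 (work commenced); B's effective date is the deed date, 2021-10-17; E relates back to 2020-01-29 (work commenced).
Ordering by effective date: E (2020-01-29), D (2020-09-19), A (2021-03-03), C (2021-08-12), B (2021-10-17).
E would otherwise be senior to C, so under the subordination agreement E and C exchange positions.

C, D, A, E, B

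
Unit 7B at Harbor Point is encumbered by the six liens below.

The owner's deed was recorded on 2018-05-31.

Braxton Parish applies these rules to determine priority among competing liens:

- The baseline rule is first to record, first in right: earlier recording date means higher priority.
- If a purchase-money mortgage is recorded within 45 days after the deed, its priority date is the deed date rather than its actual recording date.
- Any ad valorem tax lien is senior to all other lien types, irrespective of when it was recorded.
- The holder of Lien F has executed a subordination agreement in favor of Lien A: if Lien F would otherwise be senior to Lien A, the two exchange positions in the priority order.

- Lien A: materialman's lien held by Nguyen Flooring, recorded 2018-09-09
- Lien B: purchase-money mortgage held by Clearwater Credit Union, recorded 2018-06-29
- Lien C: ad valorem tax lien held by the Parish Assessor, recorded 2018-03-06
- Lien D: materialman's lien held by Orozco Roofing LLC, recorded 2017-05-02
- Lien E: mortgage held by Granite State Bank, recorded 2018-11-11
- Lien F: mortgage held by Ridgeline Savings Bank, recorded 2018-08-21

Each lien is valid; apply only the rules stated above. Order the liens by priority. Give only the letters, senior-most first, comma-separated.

C, D, B, A, F, E

Effective dates: B was recorded within the 45-day window, so its effective date is the deed date 2018-05-31.
C is an ad valorem tax lien and takes priority over every other lien.
Remaining liens by effective date: D (2017-05-02), B (2018-05-31), F (2018-08-21), A (2018-09-09), E (2018-11-11).
F would otherwise be senior to A, so under the subordination agreement F and A exchange positions.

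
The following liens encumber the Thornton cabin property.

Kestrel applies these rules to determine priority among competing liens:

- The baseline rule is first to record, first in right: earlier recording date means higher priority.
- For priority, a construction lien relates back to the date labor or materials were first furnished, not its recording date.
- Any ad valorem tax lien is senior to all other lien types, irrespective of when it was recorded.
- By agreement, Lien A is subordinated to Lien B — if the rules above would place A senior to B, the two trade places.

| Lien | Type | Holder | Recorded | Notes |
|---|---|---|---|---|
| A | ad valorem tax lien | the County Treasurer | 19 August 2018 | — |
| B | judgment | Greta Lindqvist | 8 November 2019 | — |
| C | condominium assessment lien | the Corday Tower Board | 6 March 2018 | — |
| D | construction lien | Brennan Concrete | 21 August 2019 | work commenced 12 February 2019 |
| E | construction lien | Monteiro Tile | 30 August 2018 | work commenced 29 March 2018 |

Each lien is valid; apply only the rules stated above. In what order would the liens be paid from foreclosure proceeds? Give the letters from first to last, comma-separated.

Effective dates after the stated exceptions: D's effective date is 12 February 2019, when work began; E is treated as recorded 29 March 2018, the work-commencement date.
As an ad valorem tax lien, A is senior to every other lien.
Ordering the rest by effective date: C (6 March 2018), E (29 March 2018), D (12 February 2019), B (8 November 2019).
The subordination applies — A was senior to B — so A and B swap.

B, C, E, D, A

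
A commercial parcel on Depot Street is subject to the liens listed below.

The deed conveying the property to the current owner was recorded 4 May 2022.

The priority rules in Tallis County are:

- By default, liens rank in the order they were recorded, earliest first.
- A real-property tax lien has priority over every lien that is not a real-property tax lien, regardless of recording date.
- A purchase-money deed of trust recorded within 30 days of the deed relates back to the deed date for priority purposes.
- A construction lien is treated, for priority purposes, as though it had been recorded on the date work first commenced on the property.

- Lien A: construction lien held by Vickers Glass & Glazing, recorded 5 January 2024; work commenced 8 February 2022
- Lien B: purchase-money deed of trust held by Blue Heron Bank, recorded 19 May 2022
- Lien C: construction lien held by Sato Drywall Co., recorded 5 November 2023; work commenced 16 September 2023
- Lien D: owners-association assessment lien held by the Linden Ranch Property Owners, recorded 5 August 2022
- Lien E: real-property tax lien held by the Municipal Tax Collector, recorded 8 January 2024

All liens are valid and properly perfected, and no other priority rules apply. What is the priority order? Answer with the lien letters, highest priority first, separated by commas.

E, A, B, D, C

Effective dates: A's effective date is 8 February 2022, when work began; B's effective date is the deed date, 4 May 2022; C is treated as recorded 16 September 2023, the work-commencement date.
E is a real-property tax lien and takes priority over every other lien.
The other liens, earliest effective date first: A (8 February 2022), B (4 May 2022), D (5 August 2022), C (16 September 2023).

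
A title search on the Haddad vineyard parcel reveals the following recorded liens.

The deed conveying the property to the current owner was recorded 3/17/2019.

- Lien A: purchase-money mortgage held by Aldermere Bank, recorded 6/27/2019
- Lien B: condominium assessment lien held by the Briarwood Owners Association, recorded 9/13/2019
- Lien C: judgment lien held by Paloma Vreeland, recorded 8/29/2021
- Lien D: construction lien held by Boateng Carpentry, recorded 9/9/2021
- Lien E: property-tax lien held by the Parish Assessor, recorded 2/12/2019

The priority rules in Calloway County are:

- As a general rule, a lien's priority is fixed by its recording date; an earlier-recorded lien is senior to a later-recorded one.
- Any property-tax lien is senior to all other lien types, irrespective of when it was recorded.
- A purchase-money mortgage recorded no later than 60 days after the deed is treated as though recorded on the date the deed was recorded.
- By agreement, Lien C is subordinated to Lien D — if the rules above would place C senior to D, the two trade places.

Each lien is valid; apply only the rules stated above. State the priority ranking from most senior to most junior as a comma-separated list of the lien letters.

E, A, B, D, C

Effective dates after the stated exceptions: A missed the 60-day window (102 days after the deed), so its recording date stands.
E is a property-tax lien, so it outranks all other liens regardless of date.
The other liens, earliest effective date first: A (6/27/2019), B (9/13/2019), C (8/29/2021), D (9/9/2021).
C would otherwise be senior to D, so under the subordination agreement C and D exchange positions.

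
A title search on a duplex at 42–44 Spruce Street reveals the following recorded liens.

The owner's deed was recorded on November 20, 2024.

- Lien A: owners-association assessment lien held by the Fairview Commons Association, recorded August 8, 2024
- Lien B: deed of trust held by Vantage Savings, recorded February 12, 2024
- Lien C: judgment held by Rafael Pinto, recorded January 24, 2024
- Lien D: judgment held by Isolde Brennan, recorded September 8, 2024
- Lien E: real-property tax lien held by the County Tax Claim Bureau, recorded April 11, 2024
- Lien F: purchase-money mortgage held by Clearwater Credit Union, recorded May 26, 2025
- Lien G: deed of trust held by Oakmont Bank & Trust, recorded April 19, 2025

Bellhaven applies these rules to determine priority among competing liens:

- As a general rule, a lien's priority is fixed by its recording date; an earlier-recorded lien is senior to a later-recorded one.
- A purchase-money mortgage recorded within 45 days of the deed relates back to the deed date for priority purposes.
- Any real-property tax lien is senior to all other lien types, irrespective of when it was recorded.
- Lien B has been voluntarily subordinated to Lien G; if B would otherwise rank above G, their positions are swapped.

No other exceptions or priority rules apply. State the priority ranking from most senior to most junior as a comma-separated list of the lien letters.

E, C, G, A, D, B, F

First, effective dates: F was recorded 187 days after the deed, outside the 45-day window, so it keeps its recording date.
E is a real-property tax lien and takes priority over every other lien.
Ordering the rest by effective date: C (January 24, 2024), B (February 12, 2024), A (August 8, 2024), D (September 8, 2024), G (April 19, 2025), F (May 26, 2025).
B is senior to G before the subordination, so the two trade places.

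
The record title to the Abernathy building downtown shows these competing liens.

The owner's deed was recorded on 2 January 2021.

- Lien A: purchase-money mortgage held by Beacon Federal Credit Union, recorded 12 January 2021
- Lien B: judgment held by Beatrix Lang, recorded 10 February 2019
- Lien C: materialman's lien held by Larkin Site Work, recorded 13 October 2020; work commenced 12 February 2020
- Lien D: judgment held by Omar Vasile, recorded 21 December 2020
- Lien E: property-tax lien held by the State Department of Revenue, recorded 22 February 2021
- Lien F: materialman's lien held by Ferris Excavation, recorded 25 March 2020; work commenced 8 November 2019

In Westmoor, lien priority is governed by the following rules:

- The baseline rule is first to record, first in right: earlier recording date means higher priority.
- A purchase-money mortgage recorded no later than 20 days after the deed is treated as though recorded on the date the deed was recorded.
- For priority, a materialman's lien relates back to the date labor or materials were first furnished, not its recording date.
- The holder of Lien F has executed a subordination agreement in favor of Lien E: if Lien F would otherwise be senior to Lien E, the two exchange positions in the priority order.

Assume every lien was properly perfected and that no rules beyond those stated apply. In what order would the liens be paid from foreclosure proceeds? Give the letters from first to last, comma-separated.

Adjusting effective dates: A relates back to the deed date 2 January 2021; C relates back to 12 February 2020 (work commenced); F's effective date is 8 November 2019, when work began.
By effective date, earliest first: B (10 February 2019), F (8 November 2019), C (12 February 2020), D (21 December 2020), A (2 January 2021), E (22 February 2021).
Because F would otherwise rank above E, the subordination swaps them.

B, E, C, D, A, F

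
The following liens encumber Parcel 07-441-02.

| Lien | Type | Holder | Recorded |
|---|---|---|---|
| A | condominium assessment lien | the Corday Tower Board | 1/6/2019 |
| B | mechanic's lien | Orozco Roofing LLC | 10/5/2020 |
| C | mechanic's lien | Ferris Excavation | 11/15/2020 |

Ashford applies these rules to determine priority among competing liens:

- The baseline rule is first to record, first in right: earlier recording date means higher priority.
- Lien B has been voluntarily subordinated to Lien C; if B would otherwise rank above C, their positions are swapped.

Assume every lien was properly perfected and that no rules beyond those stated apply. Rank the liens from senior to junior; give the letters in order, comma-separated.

By effective date: A (1/6/2019), B (10/5/2020), C (11/15/2020).
B is senior to C before the subordination, so the two trade places.

A, C, B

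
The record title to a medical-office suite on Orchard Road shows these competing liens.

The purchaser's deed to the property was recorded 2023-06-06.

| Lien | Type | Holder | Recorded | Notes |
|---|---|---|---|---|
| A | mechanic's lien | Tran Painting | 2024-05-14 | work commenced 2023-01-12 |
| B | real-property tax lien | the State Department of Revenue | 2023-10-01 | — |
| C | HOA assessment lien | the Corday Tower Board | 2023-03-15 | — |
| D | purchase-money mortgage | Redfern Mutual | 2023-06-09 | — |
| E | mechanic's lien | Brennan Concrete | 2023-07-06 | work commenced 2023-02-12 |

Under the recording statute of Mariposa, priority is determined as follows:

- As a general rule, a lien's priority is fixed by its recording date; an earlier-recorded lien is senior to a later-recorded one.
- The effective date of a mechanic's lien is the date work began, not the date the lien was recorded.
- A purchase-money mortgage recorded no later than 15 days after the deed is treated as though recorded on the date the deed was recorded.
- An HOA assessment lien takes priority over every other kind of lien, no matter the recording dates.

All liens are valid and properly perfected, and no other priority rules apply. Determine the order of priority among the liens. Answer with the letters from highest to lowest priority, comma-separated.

Effective dates: A is treated as recorded 2023-01-12, the work-commencement date; D was recorded within the 15-day window, so its effective date is the deed date 2023-06-06; E is treated as recorded 2023-02-12, the work-commencement date.
C, as an HOA assessment lien, has superpriority and ranks first.
The other liens, earliest effective date first: A (2023-01-12), E (2023-02-12), D (2023-06-06), B (2023-10-01).

C, A, E, D, B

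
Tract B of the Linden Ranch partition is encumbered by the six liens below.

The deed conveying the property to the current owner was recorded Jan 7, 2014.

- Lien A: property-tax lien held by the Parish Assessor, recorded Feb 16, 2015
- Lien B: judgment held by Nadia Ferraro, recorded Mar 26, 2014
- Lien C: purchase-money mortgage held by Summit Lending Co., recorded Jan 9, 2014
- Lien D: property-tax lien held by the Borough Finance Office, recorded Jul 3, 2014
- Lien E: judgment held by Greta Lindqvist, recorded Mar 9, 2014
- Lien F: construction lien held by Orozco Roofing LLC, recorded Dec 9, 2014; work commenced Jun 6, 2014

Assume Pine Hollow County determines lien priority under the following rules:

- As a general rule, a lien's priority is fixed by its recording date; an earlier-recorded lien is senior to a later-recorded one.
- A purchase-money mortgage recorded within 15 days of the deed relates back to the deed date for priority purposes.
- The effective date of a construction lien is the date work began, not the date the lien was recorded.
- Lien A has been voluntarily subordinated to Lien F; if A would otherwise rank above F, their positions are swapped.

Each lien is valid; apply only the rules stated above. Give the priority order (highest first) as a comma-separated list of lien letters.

C, E, B, F, D, A

Effective dates after the stated exceptions: C was recorded within the 15-day window, so its effective date is the deed date Jan 7, 2014; F relates back to Jun 6, 2014 (work commenced).
By effective date, earliest first: C (Jan 7, 2014), E (Mar 9, 2014), B (Mar 26, 2014), F (Jun 6, 2014), D (Jul 3, 2014), A (Feb 16, 2015).
A already ranks below F; the subordination has no effect.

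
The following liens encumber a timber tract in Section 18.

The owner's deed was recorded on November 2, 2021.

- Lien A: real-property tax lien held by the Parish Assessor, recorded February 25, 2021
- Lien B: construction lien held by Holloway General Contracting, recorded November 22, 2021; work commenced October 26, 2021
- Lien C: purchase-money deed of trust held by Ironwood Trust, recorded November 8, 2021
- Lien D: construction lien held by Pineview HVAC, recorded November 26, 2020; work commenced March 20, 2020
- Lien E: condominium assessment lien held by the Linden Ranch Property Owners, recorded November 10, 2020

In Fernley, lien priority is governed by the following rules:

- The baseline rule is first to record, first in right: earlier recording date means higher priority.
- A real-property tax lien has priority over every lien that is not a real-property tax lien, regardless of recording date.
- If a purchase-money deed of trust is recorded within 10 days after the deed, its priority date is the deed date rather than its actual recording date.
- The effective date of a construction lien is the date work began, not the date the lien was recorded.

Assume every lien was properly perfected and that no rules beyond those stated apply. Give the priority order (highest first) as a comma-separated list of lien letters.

First, effective dates: B is treated as recorded October 26, 2021, the work-commencement date; C's effective date is the deed date, November 2, 2021; D relates back to March 20, 2020 (work commenced).
A is a real-property tax lien, so it outranks all other liens regardless of date.
Among the remaining liens, by effective date: D (March 20, 2020), E (November 10, 2020), B (October 26, 2021), C (November 2, 2021).

A, D, E, B, C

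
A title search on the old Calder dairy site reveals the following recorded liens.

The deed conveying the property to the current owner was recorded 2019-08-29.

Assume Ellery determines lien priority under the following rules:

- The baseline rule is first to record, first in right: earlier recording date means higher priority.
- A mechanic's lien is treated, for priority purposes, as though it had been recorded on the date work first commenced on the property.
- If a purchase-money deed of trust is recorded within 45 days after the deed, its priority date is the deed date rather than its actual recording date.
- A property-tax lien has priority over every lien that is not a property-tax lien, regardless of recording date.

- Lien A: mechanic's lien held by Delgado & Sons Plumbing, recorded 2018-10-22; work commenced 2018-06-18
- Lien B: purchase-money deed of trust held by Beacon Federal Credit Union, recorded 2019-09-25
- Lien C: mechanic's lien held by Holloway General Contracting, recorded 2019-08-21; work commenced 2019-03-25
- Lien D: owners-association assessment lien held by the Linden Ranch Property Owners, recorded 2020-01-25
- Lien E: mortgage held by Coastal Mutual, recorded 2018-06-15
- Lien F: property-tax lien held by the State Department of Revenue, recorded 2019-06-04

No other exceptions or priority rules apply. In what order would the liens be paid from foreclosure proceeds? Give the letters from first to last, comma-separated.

F, E, A, C, B, D

Adjusting effective dates: A is treated as recorded 2018-06-18, the work-commencement date; B's effective date is the deed date, 2019-08-29; C relates back to 2019-03-25 (work commenced).
As a property-tax lien, F is senior to every other lien.
Remaining liens by effective date: E (2018-06-15), A (2018-06-18), C (2019-03-25), B (2019-08-29), D (2020-01-25).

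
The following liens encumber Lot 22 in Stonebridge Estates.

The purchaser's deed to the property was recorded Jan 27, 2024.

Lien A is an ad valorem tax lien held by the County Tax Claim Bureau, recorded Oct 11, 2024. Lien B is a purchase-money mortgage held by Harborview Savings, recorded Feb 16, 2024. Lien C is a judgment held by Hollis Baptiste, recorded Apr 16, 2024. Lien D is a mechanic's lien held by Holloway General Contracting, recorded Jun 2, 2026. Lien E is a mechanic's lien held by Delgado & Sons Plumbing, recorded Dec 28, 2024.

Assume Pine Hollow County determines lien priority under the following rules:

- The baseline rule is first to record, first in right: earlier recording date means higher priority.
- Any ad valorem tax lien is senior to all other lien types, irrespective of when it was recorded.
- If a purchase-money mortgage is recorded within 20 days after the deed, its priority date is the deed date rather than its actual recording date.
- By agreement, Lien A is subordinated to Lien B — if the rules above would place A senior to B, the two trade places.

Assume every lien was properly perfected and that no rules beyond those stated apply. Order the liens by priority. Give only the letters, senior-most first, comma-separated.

Effective dates: B was recorded within the 20-day window, so its effective date is the deed date Jan 27, 2024.
A is an ad valorem tax lien, so it outranks all other liens regardless of date.
The other liens, earliest effective date first: B (Jan 27, 2024), C (Apr 16, 2024), E (Dec 28, 2024), D (Jun 2, 2026).
Because A would otherwise rank above B, the subordination swaps them.

B, A, C, E, D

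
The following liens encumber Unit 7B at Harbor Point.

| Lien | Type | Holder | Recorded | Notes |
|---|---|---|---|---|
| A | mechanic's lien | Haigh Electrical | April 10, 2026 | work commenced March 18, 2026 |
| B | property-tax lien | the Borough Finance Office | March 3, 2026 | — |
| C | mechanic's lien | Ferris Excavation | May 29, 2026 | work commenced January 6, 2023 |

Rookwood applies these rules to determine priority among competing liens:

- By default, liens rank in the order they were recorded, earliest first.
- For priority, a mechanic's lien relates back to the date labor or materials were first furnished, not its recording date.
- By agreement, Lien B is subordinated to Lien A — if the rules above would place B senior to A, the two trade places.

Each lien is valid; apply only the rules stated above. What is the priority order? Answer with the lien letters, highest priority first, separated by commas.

C, A, B

Effective dates after the stated exceptions: A's effective date is March 18, 2026, when work began; C is treated as recorded January 6, 2023, the work-commencement date.
By effective date: C (January 6, 2023), B (March 3, 2026), A (March 18, 2026).
B is senior to A before the subordination, so the two trade places.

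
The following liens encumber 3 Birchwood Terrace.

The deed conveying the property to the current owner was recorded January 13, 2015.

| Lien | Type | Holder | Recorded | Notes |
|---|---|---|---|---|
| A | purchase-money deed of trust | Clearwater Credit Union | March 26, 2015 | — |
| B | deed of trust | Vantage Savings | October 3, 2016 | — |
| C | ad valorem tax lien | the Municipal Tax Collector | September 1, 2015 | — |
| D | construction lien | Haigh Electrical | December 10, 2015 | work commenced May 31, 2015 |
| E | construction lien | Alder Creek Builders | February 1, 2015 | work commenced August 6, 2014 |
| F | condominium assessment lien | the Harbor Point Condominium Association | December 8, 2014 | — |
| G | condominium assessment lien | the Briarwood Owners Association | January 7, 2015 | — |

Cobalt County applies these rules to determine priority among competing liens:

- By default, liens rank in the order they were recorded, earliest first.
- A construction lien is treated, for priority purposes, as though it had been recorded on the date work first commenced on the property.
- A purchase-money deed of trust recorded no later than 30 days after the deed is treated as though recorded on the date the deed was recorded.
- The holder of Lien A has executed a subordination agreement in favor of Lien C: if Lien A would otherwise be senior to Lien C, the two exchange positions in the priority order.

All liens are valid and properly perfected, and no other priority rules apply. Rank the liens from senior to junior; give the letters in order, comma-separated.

E, F, G, C, D, A, B

Adjusting effective dates: A missed the 30-day window (72 days after the deed), so its recording date stands; D's effective date is May 31, 2015, when work began; E is treated as recorded August 6, 2014, the work-commencement date.
Ordering by effective date: E (August 6, 2014), F (December 8, 2014), G (January 7, 2015), A (March 26, 2015), D (May 31, 2015), C (September 1, 2015), B (October 3, 2016).
A would otherwise be senior to C, so under the subordination agreement A and C exchange positions.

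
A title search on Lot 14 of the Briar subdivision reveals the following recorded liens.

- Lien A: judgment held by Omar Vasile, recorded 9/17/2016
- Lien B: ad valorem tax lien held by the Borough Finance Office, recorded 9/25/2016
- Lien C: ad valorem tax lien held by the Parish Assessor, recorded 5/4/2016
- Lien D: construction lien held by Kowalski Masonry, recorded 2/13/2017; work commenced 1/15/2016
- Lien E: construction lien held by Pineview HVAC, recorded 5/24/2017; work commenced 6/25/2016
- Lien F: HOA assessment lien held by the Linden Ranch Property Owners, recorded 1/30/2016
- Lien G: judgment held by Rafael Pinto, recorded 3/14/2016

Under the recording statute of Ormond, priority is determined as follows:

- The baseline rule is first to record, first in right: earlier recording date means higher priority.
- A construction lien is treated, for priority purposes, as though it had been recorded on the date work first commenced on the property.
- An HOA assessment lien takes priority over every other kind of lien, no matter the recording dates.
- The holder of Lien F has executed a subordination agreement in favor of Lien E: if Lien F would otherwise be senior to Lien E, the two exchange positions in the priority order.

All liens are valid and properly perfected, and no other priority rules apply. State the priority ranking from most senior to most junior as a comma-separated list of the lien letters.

E, D, G, C, F, A, B

Adjusting effective dates: D's effective date is 1/15/2016, when work began; E relates back to 6/25/2016 (work commenced).
F, as an HOA assessment lien, has superpriority and ranks first.
The other liens, earliest effective date first: D (1/15/2016), G (3/14/2016), C (5/4/2016), E (6/25/2016), A (9/17/2016), B (9/25/2016).
The subordination applies — F was senior to E — so F and E swap.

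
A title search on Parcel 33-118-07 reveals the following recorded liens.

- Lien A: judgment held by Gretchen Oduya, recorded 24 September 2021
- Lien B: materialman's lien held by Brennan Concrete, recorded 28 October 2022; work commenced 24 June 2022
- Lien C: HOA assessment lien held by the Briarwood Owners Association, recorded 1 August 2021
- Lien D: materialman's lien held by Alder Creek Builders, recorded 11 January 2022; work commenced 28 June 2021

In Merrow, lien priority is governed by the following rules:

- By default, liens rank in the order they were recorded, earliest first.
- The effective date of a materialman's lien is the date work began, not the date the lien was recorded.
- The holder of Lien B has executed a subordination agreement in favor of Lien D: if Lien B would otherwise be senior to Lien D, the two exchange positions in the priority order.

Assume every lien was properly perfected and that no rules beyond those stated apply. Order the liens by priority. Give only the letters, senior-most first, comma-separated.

D, C, A, B

First, effective dates: B is treated as recorded 24 June 2022, the work-commencement date; D relates back to 28 June 2021 (work commenced).
By effective date, earliest first: D (28 June 2021), C (1 August 2021), A (24 September 2021), B (24 June 2022).
B already ranks below D; the subordination has no effect.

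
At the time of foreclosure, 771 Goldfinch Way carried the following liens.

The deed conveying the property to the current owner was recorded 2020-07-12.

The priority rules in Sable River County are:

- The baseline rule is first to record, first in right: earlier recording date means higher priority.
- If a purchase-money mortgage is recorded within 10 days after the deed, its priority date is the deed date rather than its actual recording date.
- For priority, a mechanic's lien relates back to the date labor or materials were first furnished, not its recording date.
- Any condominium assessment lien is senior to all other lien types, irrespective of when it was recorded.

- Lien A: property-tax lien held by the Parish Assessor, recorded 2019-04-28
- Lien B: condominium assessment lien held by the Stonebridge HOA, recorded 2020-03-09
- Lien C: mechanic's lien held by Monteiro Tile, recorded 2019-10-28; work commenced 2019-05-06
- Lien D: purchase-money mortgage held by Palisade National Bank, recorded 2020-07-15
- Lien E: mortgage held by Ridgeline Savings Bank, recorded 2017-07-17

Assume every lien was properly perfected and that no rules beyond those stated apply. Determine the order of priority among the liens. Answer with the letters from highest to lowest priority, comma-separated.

B, E, A, C, D

Effective dates: C's effective date is 2019-05-06, when work began; D's effective date is the deed date, 2020-07-12.
B, as a condominium assessment lien, has superpriority and ranks first.
The other liens, earliest effective date first: E (2017-07-17), A (2019-04-28), C (2019-05-06), D (2020-07-12).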